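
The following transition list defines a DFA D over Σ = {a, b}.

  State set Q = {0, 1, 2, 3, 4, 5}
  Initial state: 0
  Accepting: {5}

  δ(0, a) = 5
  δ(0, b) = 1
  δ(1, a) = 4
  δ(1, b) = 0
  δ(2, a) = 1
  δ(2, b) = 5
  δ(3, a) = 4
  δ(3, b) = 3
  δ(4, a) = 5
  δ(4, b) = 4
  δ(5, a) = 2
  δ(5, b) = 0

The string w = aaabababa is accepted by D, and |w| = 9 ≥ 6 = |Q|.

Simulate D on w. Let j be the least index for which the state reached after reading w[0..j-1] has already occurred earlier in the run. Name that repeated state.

Run of D on w = a a a b a b a b a:
  step 0: 0  (start)
  step 1: 5  (read a: 0→5)
  step 2: 2  (read a: 5→2)
  step 3: 1  (read a: 2→1)
  step 4: 0  (read b: 1→0)   ← first repeat (0 seen earlier)
  step 5: 5  (read a: 0→5)
  step 6: 0  (read b: 5→0)
  step 7: 5  (read a: 0→5)
  step 8: 0  (read b: 5→0)
  step 9: 5  (read a: 0→5)

The earliest repeat is at step j = 4: D is in 0, which it already visited at step i = 0.
With |Q| = 6, pigeonhole forces a state repeat no later than step 6; the substring read between the first and second visits to that state can be pumped.

0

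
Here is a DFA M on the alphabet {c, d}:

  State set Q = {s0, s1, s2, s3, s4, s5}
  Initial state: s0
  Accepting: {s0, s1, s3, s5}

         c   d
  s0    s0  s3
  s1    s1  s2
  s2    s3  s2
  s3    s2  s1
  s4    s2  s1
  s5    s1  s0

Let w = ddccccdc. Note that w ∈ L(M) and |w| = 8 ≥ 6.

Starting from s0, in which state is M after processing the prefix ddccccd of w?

State sequence: s0 -d-> s3 -d-> s1 -c-> s1 -c-> s1 -c-> s1 -c-> s1 -d-> s2

After reading 7 characters, M is in state s2.
(This kind of state-tracing is the core of the pumping-lemma construction: with 6 states, pigeonhole forces a repeat within the first 6 steps.)

s2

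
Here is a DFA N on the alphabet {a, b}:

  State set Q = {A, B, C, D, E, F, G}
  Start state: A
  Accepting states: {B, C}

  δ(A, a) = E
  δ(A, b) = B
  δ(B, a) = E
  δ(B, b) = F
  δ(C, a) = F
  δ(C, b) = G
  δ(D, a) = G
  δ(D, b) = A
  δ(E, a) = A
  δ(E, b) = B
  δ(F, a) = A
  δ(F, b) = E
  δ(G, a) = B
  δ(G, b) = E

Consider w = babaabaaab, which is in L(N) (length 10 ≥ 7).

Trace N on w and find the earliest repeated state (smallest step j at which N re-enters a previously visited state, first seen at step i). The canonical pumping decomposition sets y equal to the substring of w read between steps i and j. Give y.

Run of N on w = b a b a a b a a a b:
  step 0: A  (start)
  step 1: B  (read b: A→B)
  step 2: E  (read a: B→E)
  step 3: B  (read b: E→B)   ← first repeat (B seen earlier)
  step 4: E  (read a: B→E)
  step 5: A  (read a: E→A)
  step 6: B  (read b: A→B)
  step 7: E  (read a: B→E)
  step 8: A  (read a: E→A)
  step 9: E  (read a: A→E)
  step 10: B  (read b: E→B)

So i = 1, j = 3, giving x = w[0:1] = b, y = w[1:3] = ab, z = w[3:10] = aabaaab.
Check: |xy| = 3 ≤ 7 and |y| = 2 ≥ 1. Reading y takes N from B back to B, so every xyⁱz is accepted.
Pumping length from the standard proof: p = 7 (the number of states). The repeated state found above gives |xy| = j ≤ 7 and |y| = j − i ≥ 1.

ab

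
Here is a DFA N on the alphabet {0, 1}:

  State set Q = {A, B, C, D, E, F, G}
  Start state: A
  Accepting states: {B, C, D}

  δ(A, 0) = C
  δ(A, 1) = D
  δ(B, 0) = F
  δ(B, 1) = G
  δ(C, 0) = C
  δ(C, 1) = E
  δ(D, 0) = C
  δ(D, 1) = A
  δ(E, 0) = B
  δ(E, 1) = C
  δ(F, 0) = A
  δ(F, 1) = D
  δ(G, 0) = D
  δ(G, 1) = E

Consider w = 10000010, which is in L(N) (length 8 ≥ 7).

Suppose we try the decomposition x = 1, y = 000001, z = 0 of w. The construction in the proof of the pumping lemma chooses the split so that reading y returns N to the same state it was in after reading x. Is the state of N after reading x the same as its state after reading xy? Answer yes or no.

Run of N on the first 7 characters of w = 1 0 0 0 0 0 1:
  step 0: A  (start)
  step 1: D  (read 1: A→D)
  step 2: C  (read 0: D→C)
  step 3: C  (read 0: C→C)
  step 4: C  (read 0: C→C)
  step 5: C  (read 0: C→C)
  step 6: C  (read 0: C→C)
  step 7: E  (read 1: C→E)

After x (step 1): D. After xy (step 7): E.
They differ (D ≠ E), so y is not a cycle from the state after x; this split is not the one the pumping-lemma construction produces, and pumping y need not keep the string in L(N).

no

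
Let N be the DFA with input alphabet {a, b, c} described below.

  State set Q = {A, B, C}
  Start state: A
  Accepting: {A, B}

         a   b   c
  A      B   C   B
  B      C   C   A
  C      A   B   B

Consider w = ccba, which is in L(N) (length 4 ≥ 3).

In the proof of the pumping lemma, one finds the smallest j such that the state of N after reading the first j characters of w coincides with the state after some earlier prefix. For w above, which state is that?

Run of N on w = c c b a:
  step 0: A  (start)
  step 1: B  (read c: A→B)
  step 2: A  (read c: B→A)   ← first repeat (A seen earlier)
  step 3: C  (read b: A→C)
  step 4: A  (read a: C→A)

The earliest repeat is at step j = 2: N is in A, which it already visited at step i = 0.
The DFA has 3 states, so the proof of the pumping lemma guarantees a repeated state among the first 3+1 visited; the segment between the two visits is the pumpable y.

A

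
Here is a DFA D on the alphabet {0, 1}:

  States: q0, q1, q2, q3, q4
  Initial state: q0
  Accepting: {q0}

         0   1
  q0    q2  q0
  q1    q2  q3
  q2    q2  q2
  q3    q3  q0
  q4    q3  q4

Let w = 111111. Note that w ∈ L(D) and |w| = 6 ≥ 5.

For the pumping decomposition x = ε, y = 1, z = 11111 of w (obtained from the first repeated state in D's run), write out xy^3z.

11111111

xy^3z = ε·1·1·1·11111 = 11111111.
Reading y = 1 takes D from q0 back to q0, so after x·y·y·y the machine is still in q0, and z then leads to the accepting state q0. Hence 11111111 ∈ L(D).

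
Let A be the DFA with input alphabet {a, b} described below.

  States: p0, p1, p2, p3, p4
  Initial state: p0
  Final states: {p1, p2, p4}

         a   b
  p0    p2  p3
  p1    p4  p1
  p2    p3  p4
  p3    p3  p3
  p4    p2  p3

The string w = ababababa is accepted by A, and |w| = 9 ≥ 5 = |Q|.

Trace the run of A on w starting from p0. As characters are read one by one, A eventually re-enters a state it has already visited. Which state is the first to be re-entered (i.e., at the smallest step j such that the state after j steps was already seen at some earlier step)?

p2

State sequence: p0 -a-> p2 -b-> p4 -a-> p2 -b-> p4 -a-> p2 -b-> p4 -a-> p2 -b-> p4 -a-> p2
First repeat at step 3: p2 was already visited.

The earliest repeat is at step j = 3: A is in p2, which it already visited at step i = 1.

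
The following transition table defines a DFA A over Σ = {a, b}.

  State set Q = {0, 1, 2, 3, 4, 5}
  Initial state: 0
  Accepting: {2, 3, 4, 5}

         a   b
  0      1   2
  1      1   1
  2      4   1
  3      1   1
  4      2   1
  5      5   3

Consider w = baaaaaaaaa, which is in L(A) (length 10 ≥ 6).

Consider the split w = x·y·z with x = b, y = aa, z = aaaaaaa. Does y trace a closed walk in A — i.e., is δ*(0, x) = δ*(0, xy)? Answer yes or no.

Run of A on the first 3 characters of w = b a a:
  step 0: 0  (start)
  step 1: 2  (read b: 0→2)
  step 2: 4  (read a: 2→4)
  step 3: 2  (read a: 4→2)

After x (step 1): 2. After xy (step 3): 2.
They match, so y = aa drives A around a cycle from 2 back to itself; pumping y any number of times keeps A in 2 before reading z, and xyⁱz ∈ L(A) for every i ≥ 0.

yes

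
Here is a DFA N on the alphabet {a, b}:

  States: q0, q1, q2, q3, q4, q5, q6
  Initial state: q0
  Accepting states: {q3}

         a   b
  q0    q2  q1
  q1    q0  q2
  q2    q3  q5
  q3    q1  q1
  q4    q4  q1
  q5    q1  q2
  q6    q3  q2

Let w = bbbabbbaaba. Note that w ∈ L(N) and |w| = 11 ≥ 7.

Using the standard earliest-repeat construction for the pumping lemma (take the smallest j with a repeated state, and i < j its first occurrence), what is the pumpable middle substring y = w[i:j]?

State sequence: q0 -b-> q1 -b-> q2 -b-> q5 -a-> q1 -b-> q2 -b-> q5 -b-> q2 -a-> q3 -a-> q1 -b-> q2 -a-> q3
First repeat at step 4: q1 was already visited.

So i = 1, j = 4, giving x = w[0:1] = b, y = w[1:4] = bba, z = w[4:11] = bbbaaba.
Check: |xy| = 4 ≤ 7 and |y| = 3 ≥ 1. Reading y takes N from q1 back to q1, so every xyⁱz is accepted.

bba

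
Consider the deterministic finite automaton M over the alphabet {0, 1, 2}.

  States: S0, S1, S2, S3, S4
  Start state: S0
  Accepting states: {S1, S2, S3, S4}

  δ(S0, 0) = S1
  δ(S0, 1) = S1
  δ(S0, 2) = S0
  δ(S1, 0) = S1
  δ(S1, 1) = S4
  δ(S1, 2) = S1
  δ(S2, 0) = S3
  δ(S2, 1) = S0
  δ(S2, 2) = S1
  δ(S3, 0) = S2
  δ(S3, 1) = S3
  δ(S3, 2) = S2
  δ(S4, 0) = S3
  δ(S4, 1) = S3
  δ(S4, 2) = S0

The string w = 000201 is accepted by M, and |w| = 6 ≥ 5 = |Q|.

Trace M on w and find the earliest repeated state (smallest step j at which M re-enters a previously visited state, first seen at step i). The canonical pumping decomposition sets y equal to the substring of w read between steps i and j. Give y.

State sequence: S0 -0-> S1 -0-> S1 -0-> S1 -2-> S1 -0-> S1 -1-> S4
First repeat at step 2: S1 was already visited.

So i = 1, j = 2, giving x = w[0:1] = 0, y = w[1:2] = 0, z = w[2:6] = 0201.
Check: |xy| = 2 ≤ 5 and |y| = 1 ≥ 1. Reading y takes M from S1 back to S1, so every xyⁱz is accepted.
With |Q| = 5, pigeonhole forces a state repeat no later than step 5; the substring read between the first and second visits to that state can be pumped.

0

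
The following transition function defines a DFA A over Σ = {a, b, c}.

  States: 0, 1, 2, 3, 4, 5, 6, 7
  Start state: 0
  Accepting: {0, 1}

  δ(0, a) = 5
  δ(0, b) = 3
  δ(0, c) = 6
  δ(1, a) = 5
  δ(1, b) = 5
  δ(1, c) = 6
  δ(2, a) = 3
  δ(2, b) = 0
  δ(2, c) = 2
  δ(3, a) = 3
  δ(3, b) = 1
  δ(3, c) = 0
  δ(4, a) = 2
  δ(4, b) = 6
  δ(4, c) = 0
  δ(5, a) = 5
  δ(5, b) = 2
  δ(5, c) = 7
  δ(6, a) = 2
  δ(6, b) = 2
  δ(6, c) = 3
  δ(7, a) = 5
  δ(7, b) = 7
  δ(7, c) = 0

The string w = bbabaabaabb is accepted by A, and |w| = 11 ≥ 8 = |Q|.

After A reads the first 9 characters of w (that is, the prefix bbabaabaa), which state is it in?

5

Run of A on the first 9 characters of w = b b a b a a b a a:
  step 0: 0  (start)
  step 1: 3  (read b: 0→3)
  step 2: 1  (read b: 3→1)
  step 3: 5  (read a: 1→5)
  step 4: 2  (read b: 5→2)
  step 5: 3  (read a: 2→3)
  step 6: 3  (read a: 3→3)
  step 7: 1  (read b: 3→1)
  step 8: 5  (read a: 1→5)
  step 9: 5  (read a: 5→5)

After reading 9 characters, A is in state 5.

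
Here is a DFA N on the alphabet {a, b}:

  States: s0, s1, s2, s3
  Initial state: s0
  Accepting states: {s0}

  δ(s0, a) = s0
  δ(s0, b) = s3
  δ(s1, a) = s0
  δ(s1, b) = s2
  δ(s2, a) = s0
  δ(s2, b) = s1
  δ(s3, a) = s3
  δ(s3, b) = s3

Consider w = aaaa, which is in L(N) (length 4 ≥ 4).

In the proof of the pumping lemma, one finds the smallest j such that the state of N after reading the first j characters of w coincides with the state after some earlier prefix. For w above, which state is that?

Run of N on w = a a a a:
  step 0: s0  (start)
  step 1: s0  (read a: s0→s0)   ← first repeat (s0 seen earlier)
  step 2: s0  (read a: s0→s0)
  step 3: s0  (read a: s0→s0)
  step 4: s0  (read a: s0→s0)

The earliest repeat is at step j = 1: N is in s0, which it already visited at step i = 0.

s0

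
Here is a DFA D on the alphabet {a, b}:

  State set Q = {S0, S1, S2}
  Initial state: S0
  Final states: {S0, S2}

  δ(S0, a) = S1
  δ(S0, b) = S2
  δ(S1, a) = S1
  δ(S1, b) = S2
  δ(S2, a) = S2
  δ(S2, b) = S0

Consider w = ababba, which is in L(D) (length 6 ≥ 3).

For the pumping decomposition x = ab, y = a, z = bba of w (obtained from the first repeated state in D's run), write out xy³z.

xy^3z = ab·a·a·a·bba = abaaabba.
Reading y = a takes D from S2 back to S2, so after x·y·y·y the machine is still in S2, and z then leads to the accepting state S2. Hence abaaabba ∈ L(D).

abaaabba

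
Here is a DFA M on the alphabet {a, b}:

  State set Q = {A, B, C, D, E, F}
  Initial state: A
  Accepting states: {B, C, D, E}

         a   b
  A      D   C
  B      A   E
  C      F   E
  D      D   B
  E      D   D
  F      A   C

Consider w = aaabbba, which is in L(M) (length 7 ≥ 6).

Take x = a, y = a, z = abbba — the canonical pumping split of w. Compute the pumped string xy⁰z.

aabbba

xy⁰z = xz = a·abbba = aabbba.
Reading y = a takes M from D back to D, so after x the machine is still in D, and z then leads to the accepting state D. Hence aabbba ∈ L(M).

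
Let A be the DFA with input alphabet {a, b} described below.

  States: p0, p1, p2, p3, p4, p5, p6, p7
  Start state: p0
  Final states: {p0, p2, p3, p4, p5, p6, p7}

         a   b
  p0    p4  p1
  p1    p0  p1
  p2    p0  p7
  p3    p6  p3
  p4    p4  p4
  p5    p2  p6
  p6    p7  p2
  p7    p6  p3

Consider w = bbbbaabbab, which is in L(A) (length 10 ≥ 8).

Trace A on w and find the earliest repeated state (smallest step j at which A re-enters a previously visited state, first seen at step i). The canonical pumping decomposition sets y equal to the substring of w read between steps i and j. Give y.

b

Run of A on w = b b b b a a b b a b:
  step 0: p0  (start)
  step 1: p1  (read b: p0→p1)
  step 2: p1  (read b: p1→p1)   ← first repeat (p1 seen earlier)
  step 3: p1  (read b: p1→p1)
  step 4: p1  (read b: p1→p1)
  step 5: p0  (read a: p1→p0)
  step 6: p4  (read a: p0→p4)
  step 7: p4  (read b: p4→p4)
  step 8: p4  (read b: p4→p4)
  step 9: p4  (read a: p4→p4)
  step 10: p4  (read b: p4→p4)

So i = 1, j = 2, giving x = w[0:1] = b, y = w[1:2] = b, z = w[2:10] = bbaabbab.
Check: |xy| = 2 ≤ 8 and |y| = 1 ≥ 1. Reading y takes A from p1 back to p1, so every xyⁱz is accepted.
The DFA has 8 states, so the proof of the pumping lemma guarantees a repeated state among the first 8+1 visited; the segment between the two visits is the pumpable y.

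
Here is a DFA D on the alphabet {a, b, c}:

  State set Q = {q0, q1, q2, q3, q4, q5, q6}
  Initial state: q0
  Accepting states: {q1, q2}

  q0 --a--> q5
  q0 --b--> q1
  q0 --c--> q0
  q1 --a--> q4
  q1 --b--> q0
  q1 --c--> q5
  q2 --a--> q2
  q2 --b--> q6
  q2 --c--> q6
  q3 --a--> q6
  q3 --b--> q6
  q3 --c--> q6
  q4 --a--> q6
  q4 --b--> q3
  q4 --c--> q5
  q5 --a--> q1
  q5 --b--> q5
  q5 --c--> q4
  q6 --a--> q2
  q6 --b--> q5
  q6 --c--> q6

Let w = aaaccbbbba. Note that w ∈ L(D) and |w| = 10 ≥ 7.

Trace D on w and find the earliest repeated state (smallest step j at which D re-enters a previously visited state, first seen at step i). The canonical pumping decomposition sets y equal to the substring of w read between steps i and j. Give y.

Run of D on w = a a a c c b b b b a:
  step 0: q0  (start)
  step 1: q5  (read a: q0→q5)
  step 2: q1  (read a: q5→q1)
  step 3: q4  (read a: q1→q4)
  step 4: q5  (read c: q4→q5)   ← first repeat (q5 seen earlier)
  step 5: q4  (read c: q5→q4)
  step 6: q3  (read b: q4→q3)
  step 7: q6  (read b: q3→q6)
  step 8: q5  (read b: q6→q5)
  step 9: q5  (read b: q5→q5)
  step 10: q1  (read a: q5→q1)

So i = 1, j = 4, giving x = w[0:1] = a, y = w[1:4] = aac, z = w[4:10] = cbbbba.
Check: |xy| = 4 ≤ 7 and |y| = 3 ≥ 1. Reading y takes D from q5 back to q5, so every xyⁱz is accepted.

aac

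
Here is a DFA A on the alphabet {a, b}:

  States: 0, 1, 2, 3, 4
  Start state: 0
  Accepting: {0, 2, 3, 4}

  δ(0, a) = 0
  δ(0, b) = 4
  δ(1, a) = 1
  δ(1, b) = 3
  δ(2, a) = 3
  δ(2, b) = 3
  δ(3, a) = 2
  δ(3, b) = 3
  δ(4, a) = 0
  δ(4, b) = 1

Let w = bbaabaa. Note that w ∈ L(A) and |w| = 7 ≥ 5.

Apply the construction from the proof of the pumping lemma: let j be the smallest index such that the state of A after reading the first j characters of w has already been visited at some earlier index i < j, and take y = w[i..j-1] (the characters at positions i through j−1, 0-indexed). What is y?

State sequence: 0 -b-> 4 -b-> 1 -a-> 1 -a-> 1 -b-> 3 -a-> 2 -a-> 3
First repeat at step 3: 1 was already visited.

So i = 2, j = 3, giving x = w[0:2] = bb, y = w[2:3] = a, z = w[3:7] = abaa.
Check: |xy| = 3 ≤ 5 and |y| = 1 ≥ 1. Reading y takes A from 1 back to 1, so every xyⁱz is accepted.

a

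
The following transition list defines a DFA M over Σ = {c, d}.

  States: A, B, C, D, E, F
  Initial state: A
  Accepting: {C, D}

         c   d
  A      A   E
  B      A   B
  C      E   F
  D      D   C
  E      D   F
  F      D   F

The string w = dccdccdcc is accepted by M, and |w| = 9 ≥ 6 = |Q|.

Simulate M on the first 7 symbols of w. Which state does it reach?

Run of M on the first 7 characters of w = d c c d c c d:
  step 0: A  (start)
  step 1: E  (read d: A→E)
  step 2: D  (read c: E→D)
  step 3: D  (read c: D→D)
  step 4: C  (read d: D→C)
  step 5: E  (read c: C→E)
  step 6: D  (read c: E→D)
  step 7: C  (read d: D→C)

After reading 7 characters, M is in state C.

C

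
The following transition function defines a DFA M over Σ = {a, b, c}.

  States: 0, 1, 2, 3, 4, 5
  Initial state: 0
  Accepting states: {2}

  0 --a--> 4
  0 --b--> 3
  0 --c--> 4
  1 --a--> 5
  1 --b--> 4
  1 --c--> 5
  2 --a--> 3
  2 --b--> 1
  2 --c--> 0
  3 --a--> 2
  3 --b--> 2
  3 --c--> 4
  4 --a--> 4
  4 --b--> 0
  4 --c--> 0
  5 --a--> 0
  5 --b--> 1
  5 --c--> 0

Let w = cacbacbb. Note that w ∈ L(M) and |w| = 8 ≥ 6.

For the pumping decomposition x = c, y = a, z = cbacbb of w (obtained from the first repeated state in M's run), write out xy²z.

xy^2z = c·a·a·cbacbb = caacbacbb.
Reading y = a takes M from 4 back to 4, so after x·y·y the machine is still in 4, and z then leads to the accepting state 2. Hence caacbacbb ∈ L(M).

caacbacbb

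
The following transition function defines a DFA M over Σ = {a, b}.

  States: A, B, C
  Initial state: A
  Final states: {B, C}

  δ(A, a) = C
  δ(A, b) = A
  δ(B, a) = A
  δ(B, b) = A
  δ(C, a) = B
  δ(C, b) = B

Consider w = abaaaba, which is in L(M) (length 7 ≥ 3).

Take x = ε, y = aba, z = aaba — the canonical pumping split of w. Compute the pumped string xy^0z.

xy⁰z = xz = ε·aaba = aaba.
Reading y = aba takes M from A back to A, so after x the machine is still in A, and z then leads to the accepting state C. Hence aaba ∈ L(M).

aaba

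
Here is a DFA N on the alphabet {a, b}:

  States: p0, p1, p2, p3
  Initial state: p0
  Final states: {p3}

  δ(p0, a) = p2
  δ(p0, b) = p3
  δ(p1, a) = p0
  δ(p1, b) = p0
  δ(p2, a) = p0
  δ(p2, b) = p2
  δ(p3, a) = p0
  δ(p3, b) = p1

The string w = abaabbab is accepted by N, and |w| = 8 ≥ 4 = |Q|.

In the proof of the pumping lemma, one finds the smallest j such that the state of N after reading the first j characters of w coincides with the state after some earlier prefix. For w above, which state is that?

Run of N on w = a b a a b b a b:
  step 0: p0  (start)
  step 1: p2  (read a: p0→p2)
  step 2: p2  (read b: p2→p2)   ← first repeat (p2 seen earlier)
  step 3: p0  (read a: p2→p0)
  step 4: p2  (read a: p0→p2)
  step 5: p2  (read b: p2→p2)
  step 6: p2  (read b: p2→p2)
  step 7: p0  (read a: p2→p0)
  step 8: p3  (read b: p0→p3)

The earliest repeat is at step j = 2: N is in p2, which it already visited at step i = 1.
Since N has 4 states, any run of length ≥ 4 visits 4+1 states, so by pigeonhole some state repeats within the first 4 steps — that repeat gives the pumpable loop.

p2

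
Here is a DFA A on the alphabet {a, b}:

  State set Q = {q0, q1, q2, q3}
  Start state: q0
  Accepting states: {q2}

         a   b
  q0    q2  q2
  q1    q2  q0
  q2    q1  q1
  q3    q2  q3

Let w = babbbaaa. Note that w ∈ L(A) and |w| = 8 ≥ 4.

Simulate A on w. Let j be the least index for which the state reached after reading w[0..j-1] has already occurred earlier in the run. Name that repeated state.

State sequence: q0 -b-> q2 -a-> q1 -b-> q0 -b-> q2 -b-> q1 -a-> q2 -a-> q1 -a-> q2
First repeat at step 3: q0 was already visited.

The earliest repeat is at step j = 3: A is in q0, which it already visited at step i = 0.
With |Q| = 4, pigeonhole forces a state repeat no later than step 4; the substring read between the first and second visits to that state can be pumped.

q0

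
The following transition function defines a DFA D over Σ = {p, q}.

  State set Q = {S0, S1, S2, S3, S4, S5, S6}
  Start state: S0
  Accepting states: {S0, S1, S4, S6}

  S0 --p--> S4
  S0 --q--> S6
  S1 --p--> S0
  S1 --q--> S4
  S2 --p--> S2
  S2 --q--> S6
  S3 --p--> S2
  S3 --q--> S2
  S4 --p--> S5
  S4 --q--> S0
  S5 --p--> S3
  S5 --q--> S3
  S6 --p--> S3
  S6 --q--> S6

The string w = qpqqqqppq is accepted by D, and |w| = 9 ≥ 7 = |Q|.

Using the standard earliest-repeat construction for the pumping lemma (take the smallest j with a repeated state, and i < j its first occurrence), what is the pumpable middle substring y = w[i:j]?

pqq

State sequence: S0 -q-> S6 -p-> S3 -q-> S2 -q-> S6 -q-> S6 -q-> S6 -p-> S3 -p-> S2 -q-> S6
First repeat at step 4: S6 was already visited.

So i = 1, j = 4, giving x = w[0:1] = q, y = w[1:4] = pqq, z = w[4:9] = qqppq.
Check: |xy| = 4 ≤ 7 and |y| = 3 ≥ 1. Reading y takes D from S6 back to S6, so every xyⁱz is accepted.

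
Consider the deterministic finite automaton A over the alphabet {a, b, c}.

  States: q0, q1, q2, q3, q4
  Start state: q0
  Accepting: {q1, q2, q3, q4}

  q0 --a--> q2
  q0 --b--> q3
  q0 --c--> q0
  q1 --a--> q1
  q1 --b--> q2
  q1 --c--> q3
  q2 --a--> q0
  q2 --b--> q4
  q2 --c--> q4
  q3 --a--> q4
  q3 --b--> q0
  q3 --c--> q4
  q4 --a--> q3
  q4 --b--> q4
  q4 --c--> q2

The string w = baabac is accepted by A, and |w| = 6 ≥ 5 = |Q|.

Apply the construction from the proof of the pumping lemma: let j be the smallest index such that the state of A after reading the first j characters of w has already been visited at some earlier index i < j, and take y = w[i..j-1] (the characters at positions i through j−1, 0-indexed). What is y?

aa

Run of A on w = b a a b a c:
  step 0: q0  (start)
  step 1: q3  (read b: q0→q3)
  step 2: q4  (read a: q3→q4)
  step 3: q3  (read a: q4→q3)   ← first repeat (q3 seen earlier)
  step 4: q0  (read b: q3→q0)
  step 5: q2  (read a: q0→q2)
  step 6: q4  (read c: q2→q4)

So i = 1, j = 3, giving x = w[0:1] = b, y = w[1:3] = aa, z = w[3:6] = bac.
Check: |xy| = 3 ≤ 5 and |y| = 2 ≥ 1. Reading y takes A from q3 back to q3, so every xyⁱz is accepted.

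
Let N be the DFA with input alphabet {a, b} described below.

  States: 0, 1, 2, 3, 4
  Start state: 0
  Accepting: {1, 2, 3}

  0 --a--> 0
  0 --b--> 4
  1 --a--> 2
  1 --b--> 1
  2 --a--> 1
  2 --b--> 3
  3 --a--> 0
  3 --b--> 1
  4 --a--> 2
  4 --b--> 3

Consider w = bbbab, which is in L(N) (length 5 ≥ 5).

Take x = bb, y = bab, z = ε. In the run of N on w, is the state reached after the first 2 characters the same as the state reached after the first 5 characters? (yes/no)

yes

Run of N on the first 5 characters of w = b b b a b:
  step 0: 0  (start)
  step 1: 4  (read b: 0→4)
  step 2: 3  (read b: 4→3)
  step 3: 1  (read b: 3→1)
  step 4: 2  (read a: 1→2)
  step 5: 3  (read b: 2→3)

After x (step 2): 3. After xy (step 5): 3.
They match, so y = bab drives N around a cycle from 3 back to itself; pumping y any number of times keeps N in 3 before reading z, and xyⁱz ∈ L(N) for every i ≥ 0.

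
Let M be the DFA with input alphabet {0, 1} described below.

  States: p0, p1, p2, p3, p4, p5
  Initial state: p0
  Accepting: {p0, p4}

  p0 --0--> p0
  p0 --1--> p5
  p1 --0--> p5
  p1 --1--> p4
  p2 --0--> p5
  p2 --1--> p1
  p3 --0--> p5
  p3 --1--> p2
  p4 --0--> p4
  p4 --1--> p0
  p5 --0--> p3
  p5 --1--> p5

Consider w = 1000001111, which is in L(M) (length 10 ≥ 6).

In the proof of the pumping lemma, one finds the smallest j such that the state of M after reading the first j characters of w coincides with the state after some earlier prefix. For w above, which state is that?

p5

Run of M on w = 1 0 0 0 0 0 1 1 1 1:
  step 0: p0  (start)
  step 1: p5  (read 1: p0→p5)
  step 2: p3  (read 0: p5→p3)
  step 3: p5  (read 0: p3→p5)   ← first repeat (p5 seen earlier)
  step 4: p3  (read 0: p5→p3)
  step 5: p5  (read 0: p3→p5)
  step 6: p3  (read 0: p5→p3)
  step 7: p2  (read 1: p3→p2)
  step 8: p1  (read 1: p2→p1)
  step 9: p4  (read 1: p1→p4)
  step 10: p0  (read 1: p4→p0)

The earliest repeat is at step j = 3: M is in p5, which it already visited at step i = 1.
Pumping length from the standard proof: p = 6 (the number of states). The repeated state found above gives |xy| = j ≤ 6 and |y| = j − i ≥ 1.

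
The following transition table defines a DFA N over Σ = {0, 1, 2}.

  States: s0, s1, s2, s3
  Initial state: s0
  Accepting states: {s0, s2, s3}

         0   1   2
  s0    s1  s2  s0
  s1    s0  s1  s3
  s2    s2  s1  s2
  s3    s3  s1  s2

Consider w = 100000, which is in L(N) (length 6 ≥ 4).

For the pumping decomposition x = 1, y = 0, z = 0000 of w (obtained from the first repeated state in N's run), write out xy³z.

10000000

xy^3z = 1·0·0·0·0000 = 10000000.
Reading y = 0 takes N from s2 back to s2, so after x·y·y·y the machine is still in s2, and z then leads to the accepting state s2. Hence 10000000 ∈ L(N).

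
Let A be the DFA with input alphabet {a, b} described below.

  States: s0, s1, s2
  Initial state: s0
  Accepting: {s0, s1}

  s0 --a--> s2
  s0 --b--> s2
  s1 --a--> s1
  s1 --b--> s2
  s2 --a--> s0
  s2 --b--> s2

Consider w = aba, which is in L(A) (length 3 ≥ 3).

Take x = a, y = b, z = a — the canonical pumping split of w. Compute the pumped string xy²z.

xy^2z = a·b·b·a = abba.
Reading y = b takes A from s2 back to s2, so after x·y·y the machine is still in s2, and z then leads to the accepting state s0. Hence abba ∈ L(A).

abba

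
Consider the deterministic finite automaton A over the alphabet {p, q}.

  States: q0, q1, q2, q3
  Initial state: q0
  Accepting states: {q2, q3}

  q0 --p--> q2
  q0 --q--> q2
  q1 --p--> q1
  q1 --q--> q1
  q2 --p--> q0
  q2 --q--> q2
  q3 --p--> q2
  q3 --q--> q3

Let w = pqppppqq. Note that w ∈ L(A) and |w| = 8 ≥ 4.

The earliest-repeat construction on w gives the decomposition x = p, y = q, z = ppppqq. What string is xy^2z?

pqqppppqq

xy^2z = p·q·q·ppppqq = pqqppppqq.
Reading y = q takes A from q2 back to q2, so after x·y·y the machine is still in q2, and z then leads to the accepting state q2. Hence pqqppppqq ∈ L(A).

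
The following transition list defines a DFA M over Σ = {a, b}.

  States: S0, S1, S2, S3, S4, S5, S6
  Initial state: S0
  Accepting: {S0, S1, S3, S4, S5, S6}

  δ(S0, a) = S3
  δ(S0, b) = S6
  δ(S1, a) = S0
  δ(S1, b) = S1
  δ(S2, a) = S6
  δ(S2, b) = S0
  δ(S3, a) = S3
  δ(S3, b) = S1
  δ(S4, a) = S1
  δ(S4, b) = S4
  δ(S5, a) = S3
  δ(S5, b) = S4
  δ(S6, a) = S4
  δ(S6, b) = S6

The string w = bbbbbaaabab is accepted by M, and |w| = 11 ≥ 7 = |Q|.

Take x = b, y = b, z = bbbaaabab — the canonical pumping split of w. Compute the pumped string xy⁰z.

xy⁰z = xz = b·bbbaaabab = bbbbaaabab.
Reading y = b takes M from S6 back to S6, so after x the machine is still in S6, and z then leads to the accepting state S4. Hence bbbbaaabab ∈ L(M).

bbbbaaabab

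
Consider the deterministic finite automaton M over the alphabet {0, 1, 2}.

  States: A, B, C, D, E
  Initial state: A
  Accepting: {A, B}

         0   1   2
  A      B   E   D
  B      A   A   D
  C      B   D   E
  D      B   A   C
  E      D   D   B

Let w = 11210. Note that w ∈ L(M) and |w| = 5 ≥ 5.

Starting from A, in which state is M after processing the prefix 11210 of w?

B

Run of M on the first 5 characters of w = 1 1 2 1 0:
  step 0: A  (start)
  step 1: E  (read 1: A→E)
  step 2: D  (read 1: E→D)
  step 3: C  (read 2: D→C)
  step 4: D  (read 1: C→D)
  step 5: B  (read 0: D→B)

After reading 5 characters, M is in state B.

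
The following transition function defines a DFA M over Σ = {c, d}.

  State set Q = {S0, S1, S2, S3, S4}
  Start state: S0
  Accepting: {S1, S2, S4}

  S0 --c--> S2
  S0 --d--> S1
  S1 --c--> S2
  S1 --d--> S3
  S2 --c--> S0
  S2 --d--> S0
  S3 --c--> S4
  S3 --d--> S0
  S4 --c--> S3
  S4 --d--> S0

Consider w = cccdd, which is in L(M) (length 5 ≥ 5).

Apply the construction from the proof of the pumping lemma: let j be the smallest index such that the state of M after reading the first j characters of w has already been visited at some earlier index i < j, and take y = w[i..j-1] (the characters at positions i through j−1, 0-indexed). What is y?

State sequence: S0 -c-> S2 -c-> S0 -c-> S2 -d-> S0 -d-> S1
First repeat at step 2: S0 was already visited.

So i = 0, j = 2, giving x = w[0:0] = ε, y = w[0:2] = cc, z = w[2:5] = cdd.
Check: |xy| = 2 ≤ 5 and |y| = 2 ≥ 1. Reading y takes M from S0 back to S0, so every xyⁱz is accepted.

cc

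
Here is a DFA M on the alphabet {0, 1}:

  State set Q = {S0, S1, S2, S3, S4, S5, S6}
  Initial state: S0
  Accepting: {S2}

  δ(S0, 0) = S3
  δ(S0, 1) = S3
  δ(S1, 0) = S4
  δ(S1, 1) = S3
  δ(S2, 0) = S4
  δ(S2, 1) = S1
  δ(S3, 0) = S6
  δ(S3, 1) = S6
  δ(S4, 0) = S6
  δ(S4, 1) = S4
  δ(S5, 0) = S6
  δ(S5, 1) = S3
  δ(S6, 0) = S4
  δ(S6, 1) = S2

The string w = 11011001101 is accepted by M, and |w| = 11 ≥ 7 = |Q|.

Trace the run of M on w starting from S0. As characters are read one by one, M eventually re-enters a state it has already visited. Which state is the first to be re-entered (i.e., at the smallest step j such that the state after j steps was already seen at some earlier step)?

S4

Run of M on w = 1 1 0 1 1 0 0 1 1 0 1:
  step 0: S0  (start)
  step 1: S3  (read 1: S0→S3)
  step 2: S6  (read 1: S3→S6)
  step 3: S4  (read 0: S6→S4)
  step 4: S4  (read 1: S4→S4)   ← first repeat (S4 seen earlier)
  step 5: S4  (read 1: S4→S4)
  step 6: S6  (read 0: S4→S6)
  step 7: S4  (read 0: S6→S4)
  step 8: S4  (read 1: S4→S4)
  step 9: S4  (read 1: S4→S4)
  step 10: S6  (read 0: S4→S6)
  step 11: S2  (read 1: S6→S2)

The earliest repeat is at step j = 4: M is in S4, which it already visited at step i = 3.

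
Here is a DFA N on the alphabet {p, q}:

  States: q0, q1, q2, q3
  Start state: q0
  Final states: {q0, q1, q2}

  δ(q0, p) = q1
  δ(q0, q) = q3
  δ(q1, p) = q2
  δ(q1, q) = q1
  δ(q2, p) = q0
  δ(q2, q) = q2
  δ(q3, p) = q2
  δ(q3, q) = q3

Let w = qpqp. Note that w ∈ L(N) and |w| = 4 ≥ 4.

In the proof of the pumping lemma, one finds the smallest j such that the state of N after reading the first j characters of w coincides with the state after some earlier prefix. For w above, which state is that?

Run of N on w = q p q p:
  step 0: q0  (start)
  step 1: q3  (read q: q0→q3)
  step 2: q2  (read p: q3→q2)
  step 3: q2  (read q: q2→q2)   ← first repeat (q2 seen earlier)
  step 4: q0  (read p: q2→q0)

The earliest repeat is at step j = 3: N is in q2, which it already visited at step i = 2.
With |Q| = 4, pigeonhole forces a state repeat no later than step 4; the substring read between the first and second visits to that state can be pumped.

q2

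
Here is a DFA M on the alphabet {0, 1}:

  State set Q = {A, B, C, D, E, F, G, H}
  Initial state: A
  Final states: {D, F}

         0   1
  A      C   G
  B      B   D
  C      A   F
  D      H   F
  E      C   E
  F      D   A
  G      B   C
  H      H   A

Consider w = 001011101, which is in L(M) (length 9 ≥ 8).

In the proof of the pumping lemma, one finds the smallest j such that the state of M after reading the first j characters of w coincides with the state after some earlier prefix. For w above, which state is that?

A

State sequence: A -0-> C -0-> A -1-> G -0-> B -1-> D -1-> F -1-> A -0-> C -1-> F
First repeat at step 2: A was already visited.

The earliest repeat is at step j = 2: M is in A, which it already visited at step i = 0.
The DFA has 8 states, so the proof of the pumping lemma guarantees a repeated state among the first 8+1 visited; the segment between the two visits is the pumpable y.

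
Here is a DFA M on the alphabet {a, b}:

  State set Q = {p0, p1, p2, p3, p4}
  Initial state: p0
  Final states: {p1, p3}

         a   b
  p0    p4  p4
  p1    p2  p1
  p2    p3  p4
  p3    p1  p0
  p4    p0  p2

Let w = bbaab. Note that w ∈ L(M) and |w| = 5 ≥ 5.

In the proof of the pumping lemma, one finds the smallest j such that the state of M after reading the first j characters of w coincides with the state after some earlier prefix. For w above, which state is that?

p1

State sequence: p0 -b-> p4 -b-> p2 -a-> p3 -a-> p1 -b-> p1
First repeat at step 5: p1 was already visited.

The earliest repeat is at step j = 5: M is in p1, which it already visited at step i = 4.
The DFA has 5 states, so the proof of the pumping lemma guarantees a repeated state among the first 5+1 visited; the segment between the two visits is the pumpable y.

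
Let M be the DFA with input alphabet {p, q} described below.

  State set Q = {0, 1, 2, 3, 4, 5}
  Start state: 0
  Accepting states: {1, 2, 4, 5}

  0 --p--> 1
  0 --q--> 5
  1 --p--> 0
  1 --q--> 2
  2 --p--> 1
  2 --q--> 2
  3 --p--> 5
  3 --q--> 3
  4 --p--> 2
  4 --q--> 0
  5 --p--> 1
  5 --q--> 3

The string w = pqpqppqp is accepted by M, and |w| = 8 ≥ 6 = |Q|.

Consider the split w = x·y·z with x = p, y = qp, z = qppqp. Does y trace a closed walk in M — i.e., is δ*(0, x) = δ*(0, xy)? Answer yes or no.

State sequence: 0 -p-> 1 -q-> 2 -p-> 1

After x (step 1): 1. After xy (step 3): 1.
They match, so y = qp drives M around a cycle from 1 back to itself; pumping y any number of times keeps M in 1 before reading z, and xyⁱz ∈ L(M) for every i ≥ 0.

yes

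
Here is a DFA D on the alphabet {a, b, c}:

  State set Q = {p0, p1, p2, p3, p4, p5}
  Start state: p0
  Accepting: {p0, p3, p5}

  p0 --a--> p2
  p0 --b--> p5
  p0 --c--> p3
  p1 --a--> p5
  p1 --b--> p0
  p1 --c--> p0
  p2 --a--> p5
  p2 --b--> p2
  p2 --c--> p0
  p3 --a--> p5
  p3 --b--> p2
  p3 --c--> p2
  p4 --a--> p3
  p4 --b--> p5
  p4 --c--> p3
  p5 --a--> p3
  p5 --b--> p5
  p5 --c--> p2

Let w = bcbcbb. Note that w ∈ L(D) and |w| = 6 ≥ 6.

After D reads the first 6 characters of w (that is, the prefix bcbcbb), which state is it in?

State sequence: p0 -b-> p5 -c-> p2 -b-> p2 -c-> p0 -b-> p5 -b-> p5

After reading 6 characters, D is in state p5.
(This kind of state-tracing is the core of the pumping-lemma construction: with 6 states, pigeonhole forces a repeat within the first 6 steps.)

p5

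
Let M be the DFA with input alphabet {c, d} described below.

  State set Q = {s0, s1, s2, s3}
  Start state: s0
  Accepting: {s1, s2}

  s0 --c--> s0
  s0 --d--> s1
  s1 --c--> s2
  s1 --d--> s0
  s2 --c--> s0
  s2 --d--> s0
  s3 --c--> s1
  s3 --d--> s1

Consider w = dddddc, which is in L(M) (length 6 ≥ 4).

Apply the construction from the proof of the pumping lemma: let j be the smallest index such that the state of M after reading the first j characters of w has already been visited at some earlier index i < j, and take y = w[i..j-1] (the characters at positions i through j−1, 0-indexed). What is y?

Run of M on w = d d d d d c:
  step 0: s0  (start)
  step 1: s1  (read d: s0→s1)
  step 2: s0  (read d: s1→s0)   ← first repeat (s0 seen earlier)
  step 3: s1  (read d: s0→s1)
  step 4: s0  (read d: s1→s0)
  step 5: s1  (read d: s0→s1)
  step 6: s2  (read c: s1→s2)

So i = 0, j = 2, giving x = w[0:0] = ε, y = w[0:2] = dd, z = w[2:6] = dddc.
Check: |xy| = 2 ≤ 4 and |y| = 2 ≥ 1. Reading y takes M from s0 back to s0, so every xyⁱz is accepted.

dd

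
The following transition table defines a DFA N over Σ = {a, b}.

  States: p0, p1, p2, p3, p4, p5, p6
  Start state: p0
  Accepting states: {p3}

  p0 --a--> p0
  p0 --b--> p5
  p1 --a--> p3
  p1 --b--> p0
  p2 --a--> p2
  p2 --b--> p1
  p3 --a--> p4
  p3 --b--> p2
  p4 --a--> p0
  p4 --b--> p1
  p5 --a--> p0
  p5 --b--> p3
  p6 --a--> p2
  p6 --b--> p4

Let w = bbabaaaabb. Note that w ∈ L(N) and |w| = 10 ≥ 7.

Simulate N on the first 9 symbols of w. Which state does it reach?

State sequence: p0 -b-> p5 -b-> p3 -a-> p4 -b-> p1 -a-> p3 -a-> p4 -a-> p0 -a-> p0 -b-> p5

After reading 9 characters, N is in state p5.
(This kind of state-tracing is the core of the pumping-lemma construction: with 7 states, pigeonhole forces a repeat within the first 7 steps.)

p5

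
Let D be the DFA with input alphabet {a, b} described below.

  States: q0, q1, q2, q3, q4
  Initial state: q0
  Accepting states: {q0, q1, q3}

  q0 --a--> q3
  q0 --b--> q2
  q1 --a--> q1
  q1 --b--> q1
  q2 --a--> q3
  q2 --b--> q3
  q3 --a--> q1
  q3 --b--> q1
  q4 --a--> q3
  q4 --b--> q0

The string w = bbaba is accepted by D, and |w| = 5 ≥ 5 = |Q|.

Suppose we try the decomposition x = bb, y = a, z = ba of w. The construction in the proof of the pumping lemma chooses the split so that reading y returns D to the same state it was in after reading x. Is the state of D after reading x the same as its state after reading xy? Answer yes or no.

Run of D on the first 3 characters of w = b b a:
  step 0: q0  (start)
  step 1: q2  (read b: q0→q2)
  step 2: q3  (read b: q2→q3)
  step 3: q1  (read a: q3→q1)

After x (step 2): q3. After xy (step 3): q1.
They differ (q3 ≠ q1), so y is not a cycle from the state after x; this split is not the one the pumping-lemma construction produces, and pumping y need not keep the string in L(D).

no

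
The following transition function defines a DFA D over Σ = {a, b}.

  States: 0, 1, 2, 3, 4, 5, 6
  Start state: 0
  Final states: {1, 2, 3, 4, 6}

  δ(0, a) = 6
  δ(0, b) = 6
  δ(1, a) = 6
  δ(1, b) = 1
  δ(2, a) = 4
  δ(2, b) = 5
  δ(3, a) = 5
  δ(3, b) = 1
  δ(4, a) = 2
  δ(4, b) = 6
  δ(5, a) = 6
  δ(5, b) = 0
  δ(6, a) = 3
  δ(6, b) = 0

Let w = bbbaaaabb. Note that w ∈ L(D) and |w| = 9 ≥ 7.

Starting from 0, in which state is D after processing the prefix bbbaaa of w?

6

State sequence: 0 -b-> 6 -b-> 0 -b-> 6 -a-> 3 -a-> 5 -a-> 6

After reading 6 characters, D is in state 6.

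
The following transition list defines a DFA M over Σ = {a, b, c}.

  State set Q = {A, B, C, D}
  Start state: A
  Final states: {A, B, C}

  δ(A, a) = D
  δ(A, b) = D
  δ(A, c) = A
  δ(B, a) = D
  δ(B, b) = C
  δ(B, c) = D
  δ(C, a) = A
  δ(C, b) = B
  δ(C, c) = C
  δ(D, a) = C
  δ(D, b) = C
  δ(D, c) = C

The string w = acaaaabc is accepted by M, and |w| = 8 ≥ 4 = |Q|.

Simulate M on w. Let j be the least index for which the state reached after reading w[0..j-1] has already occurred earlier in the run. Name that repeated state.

Run of M on w = a c a a a a b c:
  step 0: A  (start)
  step 1: D  (read a: A→D)
  step 2: C  (read c: D→C)
  step 3: A  (read a: C→A)   ← first repeat (A seen earlier)
  step 4: D  (read a: A→D)
  step 5: C  (read a: D→C)
  step 6: A  (read a: C→A)
  step 7: D  (read b: A→D)
  step 8: C  (read c: D→C)

The earliest repeat is at step j = 3: M is in A, which it already visited at step i = 0.
With |Q| = 4, pigeonhole forces a state repeat no later than step 4; the substring read between the first and second visits to that state can be pumped.

A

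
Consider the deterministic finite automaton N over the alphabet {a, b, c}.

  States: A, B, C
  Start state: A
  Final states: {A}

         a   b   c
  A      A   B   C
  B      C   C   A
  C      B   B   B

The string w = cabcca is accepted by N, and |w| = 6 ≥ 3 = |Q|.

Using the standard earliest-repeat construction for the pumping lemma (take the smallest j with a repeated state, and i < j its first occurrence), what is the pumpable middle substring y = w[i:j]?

Run of N on w = c a b c c a:
  step 0: A  (start)
  step 1: C  (read c: A→C)
  step 2: B  (read a: C→B)
  step 3: C  (read b: B→C)   ← first repeat (C seen earlier)
  step 4: B  (read c: C→B)
  step 5: A  (read c: B→A)
  step 6: A  (read a: A→A)

So i = 1, j = 3, giving x = w[0:1] = c, y = w[1:3] = ab, z = w[3:6] = cca.
Check: |xy| = 3 ≤ 3 and |y| = 2 ≥ 1. Reading y takes N from C back to C, so every xyⁱz is accepted.
With |Q| = 3, pigeonhole forces a state repeat no later than step 3; the substring read between the first and second visits to that state can be pumped.

ab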